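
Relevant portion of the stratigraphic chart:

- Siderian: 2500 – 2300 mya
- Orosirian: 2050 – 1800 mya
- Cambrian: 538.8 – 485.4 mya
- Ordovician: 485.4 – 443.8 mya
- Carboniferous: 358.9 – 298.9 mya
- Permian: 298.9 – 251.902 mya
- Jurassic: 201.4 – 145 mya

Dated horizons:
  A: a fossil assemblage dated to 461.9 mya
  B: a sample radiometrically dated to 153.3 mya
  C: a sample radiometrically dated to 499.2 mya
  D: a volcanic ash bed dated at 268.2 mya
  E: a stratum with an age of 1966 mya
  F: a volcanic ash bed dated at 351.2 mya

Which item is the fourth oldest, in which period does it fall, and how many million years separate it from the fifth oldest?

Larger Ma means older, so oldest first: E 1966 > C 499.2 > A 461.9 > F 351.2 > D 268.2 > B 153.3.
Counting 4 along gives F (351.2 Ma); the excerpt puts that inside the Carboniferous, 358.9–298.9 Ma.
Next in line is D (268.2 Ma), and 351.2 − 268.2 = 83 Myr.

F, in the Carboniferous; 83 million years to D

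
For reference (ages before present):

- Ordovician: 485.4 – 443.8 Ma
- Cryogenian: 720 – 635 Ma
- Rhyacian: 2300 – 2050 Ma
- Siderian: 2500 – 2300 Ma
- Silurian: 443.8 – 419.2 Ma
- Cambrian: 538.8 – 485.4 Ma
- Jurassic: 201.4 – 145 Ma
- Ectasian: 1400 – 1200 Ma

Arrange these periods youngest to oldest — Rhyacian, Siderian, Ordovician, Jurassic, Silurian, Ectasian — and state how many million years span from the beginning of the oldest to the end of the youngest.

Jurassic, Silurian, Ordovician, Ectasian, Rhyacian, Siderian; total span 2355 Myr

Start ages (Ma): Siderian 2500, Rhyacian 2300, Ectasian 1400, Ordovician 485.4, Silurian 443.8, Jurassic 201.4.
Ordered youngest to oldest: Jurassic, Silurian, Ordovician, Ectasian, Rhyacian, Siderian.
Span = 2500 − 145 = 2355 Myr.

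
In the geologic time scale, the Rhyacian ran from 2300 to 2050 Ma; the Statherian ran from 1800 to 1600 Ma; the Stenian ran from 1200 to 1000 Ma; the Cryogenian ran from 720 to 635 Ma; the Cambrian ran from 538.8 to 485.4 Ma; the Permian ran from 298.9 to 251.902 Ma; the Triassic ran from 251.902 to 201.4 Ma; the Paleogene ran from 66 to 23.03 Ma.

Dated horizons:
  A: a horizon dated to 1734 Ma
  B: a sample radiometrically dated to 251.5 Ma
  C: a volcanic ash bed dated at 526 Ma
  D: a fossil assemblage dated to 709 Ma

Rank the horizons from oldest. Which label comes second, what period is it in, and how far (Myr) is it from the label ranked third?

D, in the Cryogenian; 183 million years to C

Sorted oldest-first by Ma: A (1734), D (709), C (526), B (251.5).
The second oldest is D at 709 Ma, which lies in 720–635 Ma: the Cryogenian.
The third oldest is C at 526 Ma; separation = |709 − 526| = 183 Myr.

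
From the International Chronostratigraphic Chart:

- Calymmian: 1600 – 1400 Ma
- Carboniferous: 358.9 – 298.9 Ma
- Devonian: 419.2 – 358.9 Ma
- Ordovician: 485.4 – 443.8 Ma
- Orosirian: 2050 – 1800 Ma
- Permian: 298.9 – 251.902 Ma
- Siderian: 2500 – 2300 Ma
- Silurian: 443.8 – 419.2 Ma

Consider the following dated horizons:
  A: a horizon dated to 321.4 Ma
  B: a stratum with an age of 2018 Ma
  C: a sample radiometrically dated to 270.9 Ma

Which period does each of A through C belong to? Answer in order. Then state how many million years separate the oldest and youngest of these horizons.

A — Carboniferous; B — Orosirian; C — Permian; span 1747.1 million years

A: 321.4 Ma lies in 358.9–298.9 Ma, so Carboniferous.
B: 2018 Ma lies in 2050–1800 Ma, so Orosirian.
C: 270.9 Ma lies in 298.9–251.902 Ma, so Permian.
Oldest = 2018 Ma, youngest = 270.9 Ma → span 1747.1 Myr.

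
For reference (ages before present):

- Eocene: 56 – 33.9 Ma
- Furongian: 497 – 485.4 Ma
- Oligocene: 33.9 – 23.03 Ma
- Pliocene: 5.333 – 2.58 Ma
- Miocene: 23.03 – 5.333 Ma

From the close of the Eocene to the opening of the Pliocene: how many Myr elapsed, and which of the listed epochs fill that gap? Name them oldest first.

28.567 million years; Oligocene, Miocene

End of Eocene = 33.9 Ma; start of Pliocene = 5.333 Ma.
Gap = 33.9 − 5.333 = 28.567 Myr.
Epochs wholly inside 33.9–5.333 Ma: Oligocene (33.9–23.03), Miocene (23.03–5.333).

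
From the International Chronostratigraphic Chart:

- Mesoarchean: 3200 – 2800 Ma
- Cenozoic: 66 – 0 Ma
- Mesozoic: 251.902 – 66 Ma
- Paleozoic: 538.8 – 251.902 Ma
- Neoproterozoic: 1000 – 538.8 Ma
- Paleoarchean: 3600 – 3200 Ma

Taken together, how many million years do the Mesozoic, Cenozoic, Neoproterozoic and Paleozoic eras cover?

1000 million years

Duration is start − end for each: (251.902 − 66) + (66 − 0) + (1000 − 538.8) + (538.8 − 251.902).
That is 185.902 + 66 + 461.2 + 286.898, which totals 1000 million years.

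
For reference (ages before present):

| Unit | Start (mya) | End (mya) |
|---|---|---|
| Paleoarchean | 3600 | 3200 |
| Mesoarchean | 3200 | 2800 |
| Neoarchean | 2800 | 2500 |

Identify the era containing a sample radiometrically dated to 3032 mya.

Mesoarchean

3032 Ma lies between 3200 and 2800 Ma, so it falls in the Mesoarchean.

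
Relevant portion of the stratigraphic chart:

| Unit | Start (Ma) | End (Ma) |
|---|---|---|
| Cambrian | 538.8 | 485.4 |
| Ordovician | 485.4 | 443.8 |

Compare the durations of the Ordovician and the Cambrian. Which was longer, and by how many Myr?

Cambrian, by 11.8 million years

Ordovician: 485.4 − 443.8 = 41.6 Myr.
Cambrian: 538.8 − 485.4 = 53.4 Myr.
Difference: 53.4 − 41.6 = 11.8 Myr, so the Cambrian was longer.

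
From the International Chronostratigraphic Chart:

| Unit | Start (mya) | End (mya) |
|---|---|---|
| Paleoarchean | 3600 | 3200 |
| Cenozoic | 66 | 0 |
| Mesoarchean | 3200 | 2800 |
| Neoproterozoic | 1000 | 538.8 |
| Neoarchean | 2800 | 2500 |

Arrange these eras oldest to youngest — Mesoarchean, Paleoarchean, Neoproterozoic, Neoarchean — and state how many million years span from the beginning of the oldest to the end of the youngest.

Start ages (Ma): Paleoarchean 3600, Mesoarchean 3200, Neoarchean 2800, Neoproterozoic 1000.
Ordered oldest to youngest: Paleoarchean, Mesoarchean, Neoarchean, Neoproterozoic.
Span = 3600 − 538.8 = 3061.2 Myr.

Paleoarchean, Mesoarchean, Neoarchean, Neoproterozoic; total span 3061.2 Myr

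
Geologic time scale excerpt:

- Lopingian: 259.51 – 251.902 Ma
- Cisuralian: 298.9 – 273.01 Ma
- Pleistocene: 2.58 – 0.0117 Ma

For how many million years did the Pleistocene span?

2.58 − 0.0117 = 2.5683 million years.

2.5683 million years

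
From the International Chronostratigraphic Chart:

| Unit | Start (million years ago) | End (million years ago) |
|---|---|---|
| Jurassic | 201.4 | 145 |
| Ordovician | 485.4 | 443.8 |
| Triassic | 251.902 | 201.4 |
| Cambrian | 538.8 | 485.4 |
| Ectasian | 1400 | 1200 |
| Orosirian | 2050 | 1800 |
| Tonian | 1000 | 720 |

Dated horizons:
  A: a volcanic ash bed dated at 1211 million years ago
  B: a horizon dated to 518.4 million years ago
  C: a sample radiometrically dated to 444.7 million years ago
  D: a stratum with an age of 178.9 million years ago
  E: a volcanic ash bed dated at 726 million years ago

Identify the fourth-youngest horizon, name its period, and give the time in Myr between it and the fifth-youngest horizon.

E, in the Tonian; 485 million years to A

Smaller Ma means younger, so youngest first: D 178.9 < C 444.7 < B 518.4 < E 726 < A 1211.
Counting 4 along gives E (726 Ma); the excerpt puts that inside the Tonian, 1000–720 Ma.
Next in line is A (1211 Ma), and 1211 − 726 = 485 Myr.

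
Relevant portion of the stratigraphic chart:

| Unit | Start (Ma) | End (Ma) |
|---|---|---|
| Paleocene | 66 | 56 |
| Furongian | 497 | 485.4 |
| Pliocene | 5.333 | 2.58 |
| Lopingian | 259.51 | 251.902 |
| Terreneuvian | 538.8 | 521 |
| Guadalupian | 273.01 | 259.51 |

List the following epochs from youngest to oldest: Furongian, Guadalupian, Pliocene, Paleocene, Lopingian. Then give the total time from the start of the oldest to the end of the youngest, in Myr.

Pliocene, Paleocene, Lopingian, Guadalupian, Furongian; total span 494.42 Myr

From the excerpt: Furongian 497–485.4; Guadalupian 273.01–259.51; Pliocene 5.333–2.58; Paleocene 66–56; Lopingian 259.51–251.902 (Ma).
Larger Ma is earlier, so the oldest is Furongian and the youngest is Pliocene; youngest to oldest: Pliocene, Paleocene, Lopingian, Guadalupian, Furongian.
Oldest start 497 minus youngest end 2.58 gives 494.42 Myr overall.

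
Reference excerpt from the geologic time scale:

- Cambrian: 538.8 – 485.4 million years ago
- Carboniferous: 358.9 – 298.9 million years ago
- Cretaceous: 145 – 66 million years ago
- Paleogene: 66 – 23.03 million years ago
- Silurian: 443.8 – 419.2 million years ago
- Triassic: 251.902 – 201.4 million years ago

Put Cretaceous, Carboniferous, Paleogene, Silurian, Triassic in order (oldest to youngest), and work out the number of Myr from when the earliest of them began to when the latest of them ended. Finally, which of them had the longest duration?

From the excerpt: Cretaceous 145–66; Carboniferous 358.9–298.9; Paleogene 66–23.03; Silurian 443.8–419.2; Triassic 251.902–201.4 (Ma).
Larger Ma is earlier, so the oldest is Silurian and the youngest is Paleogene; oldest to youngest: Silurian, Carboniferous, Triassic, Cretaceous, Paleogene.
Oldest start 443.8 minus youngest end 23.03 gives 420.77 Myr overall.
Individual lengths (start − end): Triassic 50.502; Carboniferous 60; Paleogene 42.97; Cretaceous 79; Silurian 24.6. The largest is Cretaceous at 79 Myr.

Silurian → Carboniferous → Triassic → Cretaceous → Paleogene; total span 420.77 Myr; longest is Cretaceous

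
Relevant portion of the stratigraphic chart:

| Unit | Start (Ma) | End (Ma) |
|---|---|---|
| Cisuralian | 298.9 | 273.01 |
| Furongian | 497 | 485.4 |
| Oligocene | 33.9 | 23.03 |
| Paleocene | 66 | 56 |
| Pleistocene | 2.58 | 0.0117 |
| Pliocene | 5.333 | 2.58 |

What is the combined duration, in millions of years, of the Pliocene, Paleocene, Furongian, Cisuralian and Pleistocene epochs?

Each duration: Pliocene = 2.753; Paleocene = 10; Furongian = 11.6; Cisuralian = 25.89; Pleistocene = 2.5683.
Sum: 2.753 + 10 + 11.6 + 25.89 + 2.5683 = 52.8113 Myr.

52.8113 million years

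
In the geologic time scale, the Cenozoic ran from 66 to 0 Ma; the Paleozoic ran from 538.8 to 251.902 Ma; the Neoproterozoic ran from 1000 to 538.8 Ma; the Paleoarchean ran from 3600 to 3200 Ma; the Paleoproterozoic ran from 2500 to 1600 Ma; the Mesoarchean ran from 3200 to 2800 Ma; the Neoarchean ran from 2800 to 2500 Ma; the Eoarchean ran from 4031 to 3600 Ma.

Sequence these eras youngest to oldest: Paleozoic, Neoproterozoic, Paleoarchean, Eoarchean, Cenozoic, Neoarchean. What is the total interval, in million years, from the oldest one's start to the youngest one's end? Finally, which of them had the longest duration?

Cenozoic, Paleozoic, Neoproterozoic, Neoarchean, Paleoarchean, Eoarchean; total span 4031 Myr; longest is Neoproterozoic

Start ages (Ma): Eoarchean 4031, Paleoarchean 3600, Neoarchean 2800, Neoproterozoic 1000, Paleozoic 538.8, Cenozoic 66.
Ordered youngest to oldest: Cenozoic, Paleozoic, Neoproterozoic, Neoarchean, Paleoarchean, Eoarchean.
Span = 4031 − 0 = 4031 Myr.
Durations: Eoarchean 431, Cenozoic 66, Neoarchean 300, Paleozoic 286.898, Neoproterozoic 461.2, Paleoarchean 400 → longest is Neoproterozoic (461.2 Myr).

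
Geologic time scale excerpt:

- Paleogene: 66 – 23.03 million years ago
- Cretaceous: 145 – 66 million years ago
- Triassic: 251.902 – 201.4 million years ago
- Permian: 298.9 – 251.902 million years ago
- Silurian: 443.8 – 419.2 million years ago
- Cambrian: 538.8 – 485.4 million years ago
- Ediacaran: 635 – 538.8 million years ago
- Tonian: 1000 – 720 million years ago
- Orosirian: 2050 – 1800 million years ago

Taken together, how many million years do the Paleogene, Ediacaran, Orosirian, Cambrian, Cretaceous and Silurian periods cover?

Each duration: Paleogene = 42.97; Ediacaran = 96.2; Orosirian = 250; Cambrian = 53.4; Cretaceous = 79; Silurian = 24.6.
Sum: 42.97 + 96.2 + 250 + 53.4 + 79 + 24.6 = 546.17 Myr.

546.17 million years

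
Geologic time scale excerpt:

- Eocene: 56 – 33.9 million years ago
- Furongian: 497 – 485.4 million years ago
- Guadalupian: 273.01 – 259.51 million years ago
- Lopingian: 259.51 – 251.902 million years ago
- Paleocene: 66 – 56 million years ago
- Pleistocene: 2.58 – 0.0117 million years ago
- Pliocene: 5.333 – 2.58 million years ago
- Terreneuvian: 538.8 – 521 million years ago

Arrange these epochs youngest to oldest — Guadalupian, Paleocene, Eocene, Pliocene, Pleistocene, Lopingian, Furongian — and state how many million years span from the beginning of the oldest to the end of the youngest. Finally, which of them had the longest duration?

From the excerpt: Guadalupian 273.01–259.51; Paleocene 66–56; Eocene 56–33.9; Pliocene 5.333–2.58; Pleistocene 2.58–0.0117; Lopingian 259.51–251.902; Furongian 497–485.4 (Ma).
Larger Ma is earlier, so the oldest is Furongian and the youngest is Pleistocene; youngest to oldest: Pleistocene, Pliocene, Eocene, Paleocene, Lopingian, Guadalupian, Furongian.
Oldest start 497 minus youngest end 0.0117 gives 496.9883 Myr overall.
Individual lengths (start − end): Furongian 11.6; Guadalupian 13.5; Pleistocene 2.5683; Pliocene 2.753; Lopingian 7.608; Eocene 22.1; Paleocene 10. The largest is Eocene at 22.1 Myr.

Pleistocene → Pliocene → Eocene → Paleocene → Lopingian → Guadalupian → Furongian; total span 496.9883 Myr; longest is Eocene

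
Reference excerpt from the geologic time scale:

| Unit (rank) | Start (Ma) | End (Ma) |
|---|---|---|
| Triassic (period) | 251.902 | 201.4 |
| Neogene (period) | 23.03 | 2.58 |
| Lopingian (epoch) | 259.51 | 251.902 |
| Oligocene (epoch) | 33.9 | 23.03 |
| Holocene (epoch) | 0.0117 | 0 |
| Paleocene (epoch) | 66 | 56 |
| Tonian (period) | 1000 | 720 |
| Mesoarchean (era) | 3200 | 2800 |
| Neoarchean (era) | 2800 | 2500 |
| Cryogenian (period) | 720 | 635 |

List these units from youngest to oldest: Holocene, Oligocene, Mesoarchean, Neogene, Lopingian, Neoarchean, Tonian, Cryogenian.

Holocene, then Neogene, then Oligocene, then Lopingian, then Cryogenian, then Tonian, then Neoarchean, then Mesoarchean

The oldest of these is Mesoarchean (starts 3200 Ma) and the youngest is Holocene (ends 0 Ma).
In between, by decreasing start age: Neoarchean (2800), Tonian (1000), Cryogenian (720), Lopingian (259.51), Oligocene (33.9), Neogene (23.03).
Listing youngest first means reversing that sequence.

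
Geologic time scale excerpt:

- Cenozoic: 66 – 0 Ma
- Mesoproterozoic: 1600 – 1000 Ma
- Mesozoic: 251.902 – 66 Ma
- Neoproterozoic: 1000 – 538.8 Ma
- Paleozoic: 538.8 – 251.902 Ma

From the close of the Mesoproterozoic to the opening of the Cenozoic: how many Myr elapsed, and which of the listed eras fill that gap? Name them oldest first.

934 million years; Neoproterozoic, Paleozoic, Mesozoic

The Mesoproterozoic closes at 1000 Ma and the Cenozoic opens at 66 Ma, so the interval is 1000 − 66 = 934 Myr.
An era fits inside if it starts at or after 1000 Ma and ends at or before 66 Ma; oldest first that gives Neoproterozoic, Paleozoic, Mesozoic.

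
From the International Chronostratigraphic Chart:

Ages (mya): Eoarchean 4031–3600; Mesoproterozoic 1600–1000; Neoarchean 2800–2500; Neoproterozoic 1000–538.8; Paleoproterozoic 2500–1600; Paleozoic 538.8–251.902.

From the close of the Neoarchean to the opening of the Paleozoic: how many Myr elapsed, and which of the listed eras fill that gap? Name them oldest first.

End of Neoarchean = 2500 Ma; start of Paleozoic = 538.8 Ma.
Gap = 2500 − 538.8 = 1961.2 Myr.
Eras wholly inside 2500–538.8 Ma: Paleoproterozoic (2500–1600), Mesoproterozoic (1600–1000), Neoproterozoic (1000–538.8).

1961.2 million years; Paleoproterozoic, Mesoproterozoic, Neoproterozoic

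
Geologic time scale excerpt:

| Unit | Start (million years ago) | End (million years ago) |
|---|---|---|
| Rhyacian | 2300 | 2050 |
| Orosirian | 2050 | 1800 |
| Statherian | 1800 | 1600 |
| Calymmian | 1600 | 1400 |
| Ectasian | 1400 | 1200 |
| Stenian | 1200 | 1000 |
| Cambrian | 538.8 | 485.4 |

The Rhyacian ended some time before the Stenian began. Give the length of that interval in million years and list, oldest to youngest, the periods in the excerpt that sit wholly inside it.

850 million years; Orosirian, Statherian, Calymmian, Ectasian

End of Rhyacian = 2050 Ma; start of Stenian = 1200 Ma.
Gap = 2050 − 1200 = 850 Myr.
Periods wholly inside 2050–1200 Ma: Orosirian (2050–1800), Statherian (1800–1600), Calymmian (1600–1400), Ectasian (1400–1200).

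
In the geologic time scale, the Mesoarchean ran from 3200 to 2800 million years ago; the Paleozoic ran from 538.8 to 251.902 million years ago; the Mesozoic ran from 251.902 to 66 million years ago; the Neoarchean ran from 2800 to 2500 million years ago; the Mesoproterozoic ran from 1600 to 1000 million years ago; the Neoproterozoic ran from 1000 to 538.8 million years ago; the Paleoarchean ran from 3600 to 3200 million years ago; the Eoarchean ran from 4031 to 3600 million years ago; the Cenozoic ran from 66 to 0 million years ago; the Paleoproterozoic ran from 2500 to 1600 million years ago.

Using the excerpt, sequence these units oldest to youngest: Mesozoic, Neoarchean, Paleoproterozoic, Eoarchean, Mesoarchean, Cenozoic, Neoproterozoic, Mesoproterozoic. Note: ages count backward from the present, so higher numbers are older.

Eoarchean → Mesoarchean → Neoarchean → Paleoproterozoic → Mesoproterozoic → Neoproterozoic → Mesozoic → Cenozoic

Read off each span (Ma): Mesozoic 251.902–66; Neoarchean 2800–2500; Paleoproterozoic 2500–1600; Eoarchean 4031–3600; Mesoarchean 3200–2800; Cenozoic 66–0; Neoproterozoic 1000–538.8; Mesoproterozoic 1600–1000.
Larger Ma is older, so oldest→youngest is Eoarchean, Mesoarchean, Neoarchean, Paleoproterozoic, Mesoproterozoic, Neoproterozoic, Mesozoic, Cenozoic.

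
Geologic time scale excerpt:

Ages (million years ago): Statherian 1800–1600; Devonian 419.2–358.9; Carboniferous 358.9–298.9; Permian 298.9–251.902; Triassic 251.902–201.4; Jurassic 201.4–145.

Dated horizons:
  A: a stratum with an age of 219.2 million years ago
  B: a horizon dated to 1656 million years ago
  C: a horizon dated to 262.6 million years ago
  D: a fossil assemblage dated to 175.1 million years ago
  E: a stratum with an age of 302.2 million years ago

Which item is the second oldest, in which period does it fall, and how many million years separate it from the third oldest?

E, in the Carboniferous; 39.6 million years to C

Sorted oldest-first by Ma: B (1656), E (302.2), C (262.6), A (219.2), D (175.1).
The second oldest is E at 302.2 Ma, which lies in 358.9–298.9 Ma: the Carboniferous.
The third oldest is C at 262.6 Ma; separation = |302.2 − 262.6| = 39.6 Myr.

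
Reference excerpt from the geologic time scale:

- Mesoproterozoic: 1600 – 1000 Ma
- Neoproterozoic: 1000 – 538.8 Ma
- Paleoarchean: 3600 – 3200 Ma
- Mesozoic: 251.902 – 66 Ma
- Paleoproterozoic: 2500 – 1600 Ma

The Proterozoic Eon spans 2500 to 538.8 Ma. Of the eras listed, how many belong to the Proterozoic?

Eras inside 2500–538.8 Ma: Paleoproterozoic, Mesoproterozoic, Neoproterozoic — 3 in total.

3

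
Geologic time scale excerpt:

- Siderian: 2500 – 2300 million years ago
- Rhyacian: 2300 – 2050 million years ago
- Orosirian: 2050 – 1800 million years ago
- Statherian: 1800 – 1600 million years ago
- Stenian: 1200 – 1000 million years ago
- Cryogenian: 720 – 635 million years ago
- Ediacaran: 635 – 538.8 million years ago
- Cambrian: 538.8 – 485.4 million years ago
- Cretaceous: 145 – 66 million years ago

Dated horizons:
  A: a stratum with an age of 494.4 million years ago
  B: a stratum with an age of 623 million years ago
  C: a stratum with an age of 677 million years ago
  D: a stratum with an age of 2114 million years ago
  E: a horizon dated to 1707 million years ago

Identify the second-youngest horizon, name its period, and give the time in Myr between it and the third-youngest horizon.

Smaller Ma means younger, so youngest first: A 494.4 < B 623 < C 677 < E 1707 < D 2114.
Counting 2 along gives B (623 Ma); the excerpt puts that inside the Ediacaran, 635–538.8 Ma.
Next in line is C (677 Ma), and 677 − 623 = 54 Myr.

B, in the Ediacaran; 54 million years to C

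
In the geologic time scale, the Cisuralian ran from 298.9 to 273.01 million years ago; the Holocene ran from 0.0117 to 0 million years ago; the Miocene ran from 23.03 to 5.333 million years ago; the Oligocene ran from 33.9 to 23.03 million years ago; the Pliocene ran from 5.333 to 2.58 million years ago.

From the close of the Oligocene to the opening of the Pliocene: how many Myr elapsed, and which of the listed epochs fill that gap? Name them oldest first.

End of Oligocene = 23.03 Ma; start of Pliocene = 5.333 Ma.
Gap = 23.03 − 5.333 = 17.697 Myr.
Epochs wholly inside 23.03–5.333 Ma: Miocene (23.03–5.333).

17.697 million years; Miocene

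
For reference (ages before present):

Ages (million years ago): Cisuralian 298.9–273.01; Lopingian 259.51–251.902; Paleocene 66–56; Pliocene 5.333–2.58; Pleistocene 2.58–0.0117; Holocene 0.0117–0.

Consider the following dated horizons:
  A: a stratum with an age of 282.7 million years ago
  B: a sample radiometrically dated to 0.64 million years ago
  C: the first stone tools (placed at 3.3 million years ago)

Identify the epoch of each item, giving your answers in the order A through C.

A — Cisuralian; B — Pleistocene; C — Pliocene

A: 282.7 Ma lies in 298.9–273.01 Ma, so Cisuralian.
B: 0.64 Ma lies in 2.58–0.0117 Ma, so Pleistocene.
C: 3.3 Ma lies in 5.333–2.58 Ma, so Pliocene.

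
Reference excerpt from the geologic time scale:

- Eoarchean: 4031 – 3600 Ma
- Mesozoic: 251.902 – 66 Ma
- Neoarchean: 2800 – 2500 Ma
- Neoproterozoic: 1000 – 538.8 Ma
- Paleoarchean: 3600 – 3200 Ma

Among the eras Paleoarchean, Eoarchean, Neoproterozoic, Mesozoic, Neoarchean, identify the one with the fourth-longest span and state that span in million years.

Neoarchean, 300 million years

Durations: Paleoarchean 400; Eoarchean 431; Neoproterozoic 461.2; Mesozoic 185.902; Neoarchean 300 Myr.
Sorted longest-first: Neoproterozoic (461.2), Eoarchean (431), Paleoarchean (400), Neoarchean (300), Mesozoic (185.902).
The fourth longest is Neoarchean at 300 Myr.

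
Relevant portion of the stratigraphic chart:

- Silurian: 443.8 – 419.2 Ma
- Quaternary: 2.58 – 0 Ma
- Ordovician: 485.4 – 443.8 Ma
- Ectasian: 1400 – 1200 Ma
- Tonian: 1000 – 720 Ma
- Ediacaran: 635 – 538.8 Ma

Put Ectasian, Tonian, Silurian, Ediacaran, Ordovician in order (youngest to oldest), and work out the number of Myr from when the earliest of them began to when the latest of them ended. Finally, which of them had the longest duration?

Silurian → Ordovician → Ediacaran → Tonian → Ectasian; total span 980.8 Myr; longest is Tonian

Start ages (Ma): Ectasian 1400, Tonian 1000, Ediacaran 635, Ordovician 485.4, Silurian 443.8.
Ordered youngest to oldest: Silurian, Ordovician, Ediacaran, Tonian, Ectasian.
Span = 1400 − 419.2 = 980.8 Myr.
Durations: Ectasian 200, Ordovician 41.6, Tonian 280, Silurian 24.6, Ediacaran 96.2 → longest is Tonian (280 Myr).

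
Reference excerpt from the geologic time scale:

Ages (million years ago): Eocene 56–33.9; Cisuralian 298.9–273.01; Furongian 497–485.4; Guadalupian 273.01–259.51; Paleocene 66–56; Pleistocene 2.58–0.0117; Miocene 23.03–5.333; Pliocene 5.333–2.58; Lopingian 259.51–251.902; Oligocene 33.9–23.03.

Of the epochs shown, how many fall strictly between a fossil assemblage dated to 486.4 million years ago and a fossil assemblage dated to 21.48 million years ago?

486.4 Ma sits inside the Furongian (497–485.4) and 21.48 Ma inside the Miocene (23.03–5.333); neither of those is wholly between the two dates.
The listed epochs lying completely between them are Cisuralian, Guadalupian, Lopingian, Paleocene, Eocene, Oligocene — 6 in all.

6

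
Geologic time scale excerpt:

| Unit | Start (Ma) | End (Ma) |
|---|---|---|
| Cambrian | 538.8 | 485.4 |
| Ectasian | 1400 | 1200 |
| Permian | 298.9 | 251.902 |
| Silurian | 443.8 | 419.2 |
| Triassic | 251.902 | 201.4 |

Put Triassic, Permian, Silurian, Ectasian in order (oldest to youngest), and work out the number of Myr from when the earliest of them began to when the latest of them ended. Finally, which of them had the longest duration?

Ectasian, Silurian, Permian, Triassic; total span 1198.6 Myr; longest is Ectasian

From the excerpt: Triassic 251.902–201.4; Permian 298.9–251.902; Silurian 443.8–419.2; Ectasian 1400–1200 (Ma).
Larger Ma is earlier, so the oldest is Ectasian and the youngest is Triassic; oldest to youngest: Ectasian, Silurian, Permian, Triassic.
Oldest start 1400 minus youngest end 201.4 gives 1198.6 Myr overall.
Individual lengths (start − end): Permian 46.998; Triassic 50.502; Silurian 24.6; Ectasian 200. The largest is Ectasian at 200 Myr.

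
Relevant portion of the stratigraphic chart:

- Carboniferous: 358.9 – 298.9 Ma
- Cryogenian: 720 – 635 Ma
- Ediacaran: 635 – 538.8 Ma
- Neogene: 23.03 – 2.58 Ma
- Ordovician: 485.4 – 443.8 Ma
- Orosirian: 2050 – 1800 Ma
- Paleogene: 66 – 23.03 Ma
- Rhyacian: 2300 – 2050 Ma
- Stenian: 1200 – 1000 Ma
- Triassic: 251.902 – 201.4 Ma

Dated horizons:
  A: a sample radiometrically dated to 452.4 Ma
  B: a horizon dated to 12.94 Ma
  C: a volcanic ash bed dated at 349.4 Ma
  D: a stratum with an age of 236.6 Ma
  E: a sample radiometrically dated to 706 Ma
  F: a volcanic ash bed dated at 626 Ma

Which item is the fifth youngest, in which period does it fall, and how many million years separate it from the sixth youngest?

Smaller Ma means younger, so youngest first: B 12.94 < D 236.6 < C 349.4 < A 452.4 < F 626 < E 706.
Counting 5 along gives F (626 Ma); the excerpt puts that inside the Ediacaran, 635–538.8 Ma.
Next in line is E (706 Ma), and 706 − 626 = 80 Myr.

F, in the Ediacaran; 80 million years to E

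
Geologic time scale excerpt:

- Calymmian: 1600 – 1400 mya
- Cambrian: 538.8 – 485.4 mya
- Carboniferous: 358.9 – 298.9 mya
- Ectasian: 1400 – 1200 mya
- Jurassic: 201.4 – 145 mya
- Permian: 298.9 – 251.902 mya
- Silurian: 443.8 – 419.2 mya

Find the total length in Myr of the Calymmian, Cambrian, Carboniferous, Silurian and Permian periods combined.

Each duration: Calymmian = 200; Cambrian = 53.4; Carboniferous = 60; Silurian = 24.6; Permian = 46.998.
Sum: 200 + 53.4 + 60 + 24.6 + 46.998 = 384.998 Myr.

384.998 million years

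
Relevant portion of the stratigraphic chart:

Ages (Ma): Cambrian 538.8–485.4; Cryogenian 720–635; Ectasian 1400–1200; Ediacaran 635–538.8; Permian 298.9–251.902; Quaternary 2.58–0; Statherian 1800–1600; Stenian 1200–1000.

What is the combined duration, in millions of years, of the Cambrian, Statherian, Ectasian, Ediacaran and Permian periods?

596.598 million years

Duration is start − end for each: (538.8 − 485.4) + (1800 − 1600) + (1400 − 1200) + (635 − 538.8) + (298.9 − 251.902).
That is 53.4 + 200 + 200 + 96.2 + 46.998, which totals 596.598 million years.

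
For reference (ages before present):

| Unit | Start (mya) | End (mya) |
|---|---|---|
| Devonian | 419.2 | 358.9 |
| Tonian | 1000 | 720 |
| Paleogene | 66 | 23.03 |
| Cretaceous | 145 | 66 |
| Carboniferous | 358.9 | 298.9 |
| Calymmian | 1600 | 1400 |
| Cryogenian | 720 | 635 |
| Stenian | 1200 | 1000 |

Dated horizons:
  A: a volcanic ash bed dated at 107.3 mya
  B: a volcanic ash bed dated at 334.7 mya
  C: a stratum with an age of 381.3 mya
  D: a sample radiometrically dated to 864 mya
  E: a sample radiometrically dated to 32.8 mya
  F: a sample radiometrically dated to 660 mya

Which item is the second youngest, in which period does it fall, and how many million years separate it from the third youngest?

Sorted youngest-first by Ma: E (32.8), A (107.3), B (334.7), C (381.3), F (660), D (864).
The second youngest is A at 107.3 Ma, which lies in 145–66 Ma: the Cretaceous.
The third youngest is B at 334.7 Ma; separation = |107.3 − 334.7| = 227.4 Myr.

A, in the Cretaceous; 227.4 million years to B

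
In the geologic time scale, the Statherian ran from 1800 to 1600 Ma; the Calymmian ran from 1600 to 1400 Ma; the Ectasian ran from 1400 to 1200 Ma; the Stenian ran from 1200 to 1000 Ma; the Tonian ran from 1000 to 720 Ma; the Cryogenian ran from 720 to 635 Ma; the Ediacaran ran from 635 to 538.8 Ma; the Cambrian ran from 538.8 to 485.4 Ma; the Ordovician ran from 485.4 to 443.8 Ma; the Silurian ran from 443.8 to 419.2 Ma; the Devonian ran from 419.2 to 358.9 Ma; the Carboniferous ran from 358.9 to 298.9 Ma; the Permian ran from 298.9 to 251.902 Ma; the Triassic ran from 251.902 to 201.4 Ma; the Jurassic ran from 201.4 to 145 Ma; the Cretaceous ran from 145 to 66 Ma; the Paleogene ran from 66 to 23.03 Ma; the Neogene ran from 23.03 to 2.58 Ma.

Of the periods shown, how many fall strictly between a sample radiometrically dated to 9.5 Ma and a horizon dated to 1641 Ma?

16

1641 Ma sits inside the Statherian (1800–1600) and 9.5 Ma inside the Neogene (23.03–2.58); neither of those is wholly between the two dates.
The listed periods lying completely between them are Calymmian, Ectasian, Stenian, Tonian, Cryogenian, Ediacaran, Cambrian, Ordovician, Silurian, Devonian, Carboniferous, Permian, Triassic, Jurassic, Cretaceous, Paleogene — 16 in all.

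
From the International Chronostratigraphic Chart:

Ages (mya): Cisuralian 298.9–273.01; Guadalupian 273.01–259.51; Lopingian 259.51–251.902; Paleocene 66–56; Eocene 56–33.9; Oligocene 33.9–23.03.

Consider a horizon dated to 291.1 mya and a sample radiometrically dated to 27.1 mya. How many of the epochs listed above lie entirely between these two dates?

4

291.1 Ma sits inside the Cisuralian (298.9–273.01) and 27.1 Ma inside the Oligocene (33.9–23.03); neither of those is wholly between the two dates.
The listed epochs lying completely between them are Guadalupian, Lopingian, Paleocene, Eocene — 4 in all.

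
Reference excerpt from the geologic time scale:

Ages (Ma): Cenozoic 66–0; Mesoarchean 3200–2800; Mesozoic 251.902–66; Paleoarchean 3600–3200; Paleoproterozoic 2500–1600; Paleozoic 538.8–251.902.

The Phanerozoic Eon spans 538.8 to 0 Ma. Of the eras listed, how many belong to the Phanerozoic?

3

Eras inside 538.8–0 Ma: Paleozoic, Mesozoic, Cenozoic — 3 in total.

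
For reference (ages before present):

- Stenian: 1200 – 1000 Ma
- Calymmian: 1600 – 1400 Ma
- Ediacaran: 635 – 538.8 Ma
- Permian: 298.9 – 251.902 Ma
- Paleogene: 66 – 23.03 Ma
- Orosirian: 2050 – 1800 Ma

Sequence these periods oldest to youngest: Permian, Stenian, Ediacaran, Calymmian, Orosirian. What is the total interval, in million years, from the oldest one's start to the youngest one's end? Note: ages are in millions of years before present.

Start ages (Ma): Orosirian 2050, Calymmian 1600, Stenian 1200, Ediacaran 635, Permian 298.9.
Ordered oldest to youngest: Orosirian, Calymmian, Stenian, Ediacaran, Permian.
Span = 2050 − 251.902 = 1798.098 Myr.

Orosirian → Calymmian → Stenian → Ediacaran → Permian; total span 1798.098 Myr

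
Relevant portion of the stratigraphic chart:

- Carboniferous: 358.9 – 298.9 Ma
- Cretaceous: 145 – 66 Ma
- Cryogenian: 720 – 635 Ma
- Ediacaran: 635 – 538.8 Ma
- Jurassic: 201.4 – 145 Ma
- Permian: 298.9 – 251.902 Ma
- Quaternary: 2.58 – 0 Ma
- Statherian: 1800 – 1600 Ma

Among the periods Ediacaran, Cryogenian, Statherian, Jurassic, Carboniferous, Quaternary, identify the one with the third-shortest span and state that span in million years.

Durations: Ediacaran 96.2; Cryogenian 85; Statherian 200; Jurassic 56.4; Carboniferous 60; Quaternary 2.58 Myr.
Sorted shortest-first: Quaternary (2.58), Jurassic (56.4), Carboniferous (60), Cryogenian (85), Ediacaran (96.2), Statherian (200).
The third shortest is Carboniferous at 60 Myr.

Carboniferous, 60 million years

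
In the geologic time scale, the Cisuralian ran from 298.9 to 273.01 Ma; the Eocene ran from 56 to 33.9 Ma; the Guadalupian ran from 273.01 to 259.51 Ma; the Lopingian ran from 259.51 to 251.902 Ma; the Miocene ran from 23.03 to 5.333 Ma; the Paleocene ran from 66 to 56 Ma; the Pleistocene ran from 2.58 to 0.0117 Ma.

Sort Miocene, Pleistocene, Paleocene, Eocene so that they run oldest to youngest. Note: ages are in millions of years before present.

Paleocene, then Eocene, then Miocene, then Pleistocene

The oldest of these is Paleocene (starts 66 Ma) and the youngest is Pleistocene (ends 0.0117 Ma).
In between, by decreasing start age: Eocene (56), Miocene (23.03).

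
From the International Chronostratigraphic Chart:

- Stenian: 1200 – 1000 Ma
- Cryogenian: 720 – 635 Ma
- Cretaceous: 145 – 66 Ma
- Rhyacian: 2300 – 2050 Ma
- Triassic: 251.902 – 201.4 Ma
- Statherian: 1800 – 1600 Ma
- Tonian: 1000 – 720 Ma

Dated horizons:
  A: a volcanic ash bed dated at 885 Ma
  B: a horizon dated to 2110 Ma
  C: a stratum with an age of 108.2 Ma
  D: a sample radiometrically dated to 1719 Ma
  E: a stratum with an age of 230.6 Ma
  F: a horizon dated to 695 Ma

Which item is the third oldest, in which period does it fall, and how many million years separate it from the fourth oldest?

Sorted oldest-first by Ma: B (2110), D (1719), A (885), F (695), E (230.6), C (108.2).
The third oldest is A at 885 Ma, which lies in 1000–720 Ma: the Tonian.
The fourth oldest is F at 695 Ma; separation = |885 − 695| = 190 Myr.

A, in the Tonian; 190 million years to F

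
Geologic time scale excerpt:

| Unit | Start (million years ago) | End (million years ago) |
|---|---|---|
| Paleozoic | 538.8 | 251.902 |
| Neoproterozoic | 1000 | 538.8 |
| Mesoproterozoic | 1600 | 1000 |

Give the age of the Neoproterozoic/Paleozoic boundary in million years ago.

538.8 million years ago

The Neoproterozoic ends and the Paleozoic begins at 538.8 million years ago.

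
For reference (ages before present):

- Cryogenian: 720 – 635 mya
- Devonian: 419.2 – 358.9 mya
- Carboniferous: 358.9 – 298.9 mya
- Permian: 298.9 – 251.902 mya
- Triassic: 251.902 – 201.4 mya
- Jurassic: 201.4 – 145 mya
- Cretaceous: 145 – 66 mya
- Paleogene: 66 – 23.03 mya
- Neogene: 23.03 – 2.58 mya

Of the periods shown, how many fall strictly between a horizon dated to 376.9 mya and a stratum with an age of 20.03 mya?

376.9 Ma sits inside the Devonian (419.2–358.9) and 20.03 Ma inside the Neogene (23.03–2.58); neither of those is wholly between the two dates.
The listed periods lying completely between them are Carboniferous, Permian, Triassic, Jurassic, Cretaceous, Paleogene — 6 in all.

6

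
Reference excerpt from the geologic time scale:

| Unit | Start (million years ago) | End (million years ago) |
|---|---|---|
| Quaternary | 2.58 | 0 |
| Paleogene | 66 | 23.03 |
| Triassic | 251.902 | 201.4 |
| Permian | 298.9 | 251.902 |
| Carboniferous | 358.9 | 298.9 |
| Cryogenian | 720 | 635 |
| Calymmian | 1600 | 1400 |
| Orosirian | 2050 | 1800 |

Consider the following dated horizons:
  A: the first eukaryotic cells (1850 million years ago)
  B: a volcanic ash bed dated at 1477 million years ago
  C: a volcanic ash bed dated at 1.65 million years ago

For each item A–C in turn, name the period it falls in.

A — Orosirian; B — Calymmian; C — Quaternary

Match each age against the start–end ranges in the excerpt: A = 1850 Ma → Orosirian (2050–1800); B = 1477 Ma → Calymmian (1600–1400); C = 1.65 Ma → Quaternary (2.58–0).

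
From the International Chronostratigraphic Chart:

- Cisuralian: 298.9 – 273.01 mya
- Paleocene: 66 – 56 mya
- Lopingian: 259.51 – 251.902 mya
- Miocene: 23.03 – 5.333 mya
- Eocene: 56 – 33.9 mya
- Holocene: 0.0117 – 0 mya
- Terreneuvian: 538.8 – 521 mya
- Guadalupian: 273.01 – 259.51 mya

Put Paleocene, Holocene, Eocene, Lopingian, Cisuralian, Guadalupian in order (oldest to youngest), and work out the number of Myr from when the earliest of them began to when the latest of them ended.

Start ages (Ma): Cisuralian 298.9, Guadalupian 273.01, Lopingian 259.51, Paleocene 66, Eocene 56, Holocene 0.0117.
Ordered oldest to youngest: Cisuralian, Guadalupian, Lopingian, Paleocene, Eocene, Holocene.
Span = 298.9 − 0 = 298.9 Myr.

Cisuralian, Guadalupian, Lopingian, Paleocene, Eocene, Holocene; total span 298.9 Myr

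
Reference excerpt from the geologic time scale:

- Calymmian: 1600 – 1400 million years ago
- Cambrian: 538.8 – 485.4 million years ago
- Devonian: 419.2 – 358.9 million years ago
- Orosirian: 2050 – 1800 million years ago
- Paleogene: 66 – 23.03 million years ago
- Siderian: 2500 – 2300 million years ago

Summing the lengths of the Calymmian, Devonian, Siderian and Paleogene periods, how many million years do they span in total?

Each duration: Calymmian = 200; Devonian = 60.3; Siderian = 200; Paleogene = 42.97.
Sum: 200 + 60.3 + 200 + 42.97 = 503.27 Myr.

503.27 million years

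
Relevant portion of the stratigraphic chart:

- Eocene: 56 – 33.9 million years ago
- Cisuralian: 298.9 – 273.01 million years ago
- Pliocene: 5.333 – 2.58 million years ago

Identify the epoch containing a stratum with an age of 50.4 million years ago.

Eocene

50.4 Ma lies between 56 and 33.9 Ma, so it falls in the Eocene.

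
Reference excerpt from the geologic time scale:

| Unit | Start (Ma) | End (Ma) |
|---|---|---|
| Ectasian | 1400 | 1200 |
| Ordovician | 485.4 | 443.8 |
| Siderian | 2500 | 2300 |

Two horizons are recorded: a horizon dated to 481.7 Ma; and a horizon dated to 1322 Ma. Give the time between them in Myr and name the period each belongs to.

840.3 million years apart; the first in the Ordovician, the second in the Ectasian

Elapsed time: 1322 − 481.7 = 840.3 Myr.
481.7 Ma lies within 485.4–443.8 Ma: Ordovician.
1322 Ma lies within 1400–1200 Ma: Ectasian.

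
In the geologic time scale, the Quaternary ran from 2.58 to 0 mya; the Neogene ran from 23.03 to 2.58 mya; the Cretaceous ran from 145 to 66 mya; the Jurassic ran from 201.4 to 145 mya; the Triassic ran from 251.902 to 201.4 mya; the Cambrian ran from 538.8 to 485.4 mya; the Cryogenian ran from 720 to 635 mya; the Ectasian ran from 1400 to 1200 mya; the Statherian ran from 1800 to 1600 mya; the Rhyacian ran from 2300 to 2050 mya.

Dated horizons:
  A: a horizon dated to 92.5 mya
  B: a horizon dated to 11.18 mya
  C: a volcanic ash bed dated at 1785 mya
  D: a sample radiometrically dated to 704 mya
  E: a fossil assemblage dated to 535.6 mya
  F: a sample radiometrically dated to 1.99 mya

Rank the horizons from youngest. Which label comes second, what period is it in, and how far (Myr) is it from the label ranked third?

Smaller Ma means younger, so youngest first: F 1.99 < B 11.18 < A 92.5 < E 535.6 < D 704 < C 1785.
Counting 2 along gives B (11.18 Ma); the excerpt puts that inside the Neogene, 23.03–2.58 Ma.
Next in line is A (92.5 Ma), and 92.5 − 11.18 = 81.32 Myr.

B, in the Neogene; 81.32 million years to A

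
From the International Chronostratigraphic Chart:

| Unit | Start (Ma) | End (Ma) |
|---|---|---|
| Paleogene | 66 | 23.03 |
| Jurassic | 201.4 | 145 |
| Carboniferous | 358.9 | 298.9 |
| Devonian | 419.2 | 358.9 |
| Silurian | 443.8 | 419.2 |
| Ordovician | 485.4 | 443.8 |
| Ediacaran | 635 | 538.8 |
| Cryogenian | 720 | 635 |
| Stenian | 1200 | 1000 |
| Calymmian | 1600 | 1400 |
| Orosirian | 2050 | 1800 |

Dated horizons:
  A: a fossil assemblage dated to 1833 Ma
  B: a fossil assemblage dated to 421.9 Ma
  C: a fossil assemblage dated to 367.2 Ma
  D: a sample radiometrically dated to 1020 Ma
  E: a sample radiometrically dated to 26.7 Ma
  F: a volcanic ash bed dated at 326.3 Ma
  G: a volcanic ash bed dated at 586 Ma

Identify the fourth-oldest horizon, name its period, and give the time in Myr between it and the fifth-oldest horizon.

Sorted oldest-first by Ma: A (1833), D (1020), G (586), B (421.9), C (367.2), F (326.3), E (26.7).
The fourth oldest is B at 421.9 Ma, which lies in 443.8–419.2 Ma: the Silurian.
The fifth oldest is C at 367.2 Ma; separation = |421.9 − 367.2| = 54.7 Myr.

B, in the Silurian; 54.7 million years to C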